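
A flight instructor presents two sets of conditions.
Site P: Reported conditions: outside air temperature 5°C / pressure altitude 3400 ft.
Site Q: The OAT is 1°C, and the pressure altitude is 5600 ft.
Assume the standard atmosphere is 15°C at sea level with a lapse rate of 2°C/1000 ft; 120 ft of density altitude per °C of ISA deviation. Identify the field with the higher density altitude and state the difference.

Site P: ISA temp = 8.2°C, deviation -3.2°C, DA = 3400 + 120 × (-3.2) = 3016 ft.
Site Q: ISA temp = 3.8°C, deviation -2.8°C, DA = 5600 + 120 × (-2.8) = 5264 ft.
Site Q is higher by 5264 − 3016 = 2248 ft.

Site Q by 2248 ft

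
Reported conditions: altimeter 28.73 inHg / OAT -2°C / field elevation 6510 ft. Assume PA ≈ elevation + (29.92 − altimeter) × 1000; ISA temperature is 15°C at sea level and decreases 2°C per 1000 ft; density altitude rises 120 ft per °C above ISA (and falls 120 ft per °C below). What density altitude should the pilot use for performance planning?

Pressure altitude = 6510 + (29.92 − 28.73) × 1000 = 6510 + (+1190) = 7700 ft.
ISA temperature at 7700 ft = 15 − 2 × (7700/1000) = -0.4°C.
ISA deviation = -2 − (-0.4) = -1.6°C.
Density altitude = 7700 + 120 × (-1.6) = 7508 ft.

7508 ft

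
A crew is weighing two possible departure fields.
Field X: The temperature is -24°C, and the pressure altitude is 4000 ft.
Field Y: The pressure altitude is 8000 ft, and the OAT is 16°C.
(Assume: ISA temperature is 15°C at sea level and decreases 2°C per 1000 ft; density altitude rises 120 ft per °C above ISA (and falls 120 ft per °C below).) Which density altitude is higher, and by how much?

Field Y by 9760 ft

Field X: ISA temp = 7°C, deviation -31°C, DA = 4000 + 120 × (-31) = 280 ft.
Field Y: ISA temp = -1°C, deviation +17°C, DA = 8000 + 120 × 17 = 10040 ft.
Field Y is higher by 10040 − 280 = 9760 ft.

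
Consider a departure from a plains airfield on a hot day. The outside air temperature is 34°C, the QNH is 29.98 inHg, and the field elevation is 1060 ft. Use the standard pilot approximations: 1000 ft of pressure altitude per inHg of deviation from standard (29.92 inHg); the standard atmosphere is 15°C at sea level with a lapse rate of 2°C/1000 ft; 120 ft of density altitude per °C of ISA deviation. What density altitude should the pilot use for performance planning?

3520 ft

Pressure altitude = 1060 + (29.92 − 29.98) × 1000 = 1060 + (-60) = 1000 ft.
ISA temperature at 1000 ft = 15 − 2 × (1000/1000) = 13°C.
ISA deviation = 34 − 13 = +21°C.
Density altitude = 1000 + 120 × (21) = 3520 ft.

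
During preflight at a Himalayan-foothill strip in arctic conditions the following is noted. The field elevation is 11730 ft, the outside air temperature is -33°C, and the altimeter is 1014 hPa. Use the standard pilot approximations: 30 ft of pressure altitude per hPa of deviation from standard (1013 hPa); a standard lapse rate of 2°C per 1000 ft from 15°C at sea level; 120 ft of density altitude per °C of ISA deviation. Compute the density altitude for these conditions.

Pressure altitude = 11730 + (1013 − 1014) × 30 = 11730 + (-30) = 11700 ft.
ISA temperature at 11700 ft = 15 − 2 × (11700/1000) = -8.4°C.
ISA deviation = -33 − (-8.4) = -24.6°C.
Density altitude = 11700 + 120 × (-24.6) = 8748 ft.

8748 ft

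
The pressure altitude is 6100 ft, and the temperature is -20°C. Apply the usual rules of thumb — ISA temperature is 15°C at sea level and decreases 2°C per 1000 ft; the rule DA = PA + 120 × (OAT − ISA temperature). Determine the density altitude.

ISA temperature at 6100 ft = 15 − 2 × (6100/1000) = 2.8°C.
ISA deviation = -20 − 2.8 = -22.8°C.
Density altitude = 6100 + 120 × (-22.8) = 6100 + (-2736) = 3364 ft.

3364 ft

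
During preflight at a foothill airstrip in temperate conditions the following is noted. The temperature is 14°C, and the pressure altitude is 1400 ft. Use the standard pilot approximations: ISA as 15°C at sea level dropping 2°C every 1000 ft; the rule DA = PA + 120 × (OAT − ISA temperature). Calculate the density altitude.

1616 ft

ISA temperature at 1400 ft = 15 − 2 × (1400/1000) = 12.2°C.
ISA deviation = 14 − 12.2 = +1.8°C.
Density altitude = 1400 + 120 × (1.8) = 1400 + (+216) = 1616 ft.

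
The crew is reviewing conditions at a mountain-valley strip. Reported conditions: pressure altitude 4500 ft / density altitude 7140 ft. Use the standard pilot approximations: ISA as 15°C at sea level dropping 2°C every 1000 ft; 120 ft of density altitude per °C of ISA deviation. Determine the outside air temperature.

28°C

Density altitude − pressure altitude = 7140 − 4500 = +2640 ft.
At 120 ft/°C that is an ISA deviation of 2640/120 = +22°C.
ISA temperature at 4500 ft = 15 − 2 × (4500/1000) = 6°C.
OAT = ISA + deviation = 6 + (+22) = 28°C.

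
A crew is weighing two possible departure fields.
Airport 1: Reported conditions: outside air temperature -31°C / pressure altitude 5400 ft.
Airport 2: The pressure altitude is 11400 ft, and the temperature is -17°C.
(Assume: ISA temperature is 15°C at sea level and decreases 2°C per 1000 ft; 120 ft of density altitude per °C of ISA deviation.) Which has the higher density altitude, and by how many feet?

Airport 1: ISA temp = 4.2°C, deviation -35.2°C, DA = 5400 + 120 × (-35.2) = 1176 ft.
Airport 2: ISA temp = -7.8°C, deviation -9.2°C, DA = 11400 + 120 × (-9.2) = 10296 ft.
Airport 2 is higher by 10296 − 1176 = 9120 ft.

Airport 2 by 9120 ft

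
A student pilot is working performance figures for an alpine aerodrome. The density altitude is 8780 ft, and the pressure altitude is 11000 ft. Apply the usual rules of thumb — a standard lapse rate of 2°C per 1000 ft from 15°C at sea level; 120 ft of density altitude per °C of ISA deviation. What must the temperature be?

Density altitude − pressure altitude = 8780 − 11000 = -2220 ft.
At 120 ft/°C that is an ISA deviation of -2220/120 = -18.5°C.
ISA temperature at 11000 ft = 15 − 2 × (11000/1000) = -7°C.
OAT = ISA + deviation = -7 + (-18.5) = -25.5°C.

-25.5°C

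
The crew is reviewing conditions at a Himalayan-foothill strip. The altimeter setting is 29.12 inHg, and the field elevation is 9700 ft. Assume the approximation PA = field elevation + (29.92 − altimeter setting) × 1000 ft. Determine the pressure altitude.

Pressure correction = (29.92 − 29.12) × 1000 = +800 ft.
Pressure altitude = 9700 + (+800) = 10500 ft.

10500 ft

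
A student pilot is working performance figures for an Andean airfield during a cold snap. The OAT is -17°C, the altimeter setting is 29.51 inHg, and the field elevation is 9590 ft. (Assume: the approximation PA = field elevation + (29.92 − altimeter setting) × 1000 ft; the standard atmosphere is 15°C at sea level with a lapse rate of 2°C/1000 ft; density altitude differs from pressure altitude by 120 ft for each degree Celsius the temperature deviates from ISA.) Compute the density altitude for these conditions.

8560 ft

Pressure altitude = 9590 + (29.92 − 29.51) × 1000 = 9590 + (+410) = 10000 ft.
ISA temperature at 10000 ft = 15 − 2 × (10000/1000) = -5°C.
ISA deviation = -17 − (-5) = -12°C.
Density altitude = 10000 + 120 × (-12) = 8560 ft.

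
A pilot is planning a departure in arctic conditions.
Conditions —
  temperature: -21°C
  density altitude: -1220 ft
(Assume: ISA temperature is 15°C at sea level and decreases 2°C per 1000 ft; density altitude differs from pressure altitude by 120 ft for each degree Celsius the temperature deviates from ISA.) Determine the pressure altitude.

DA = PA + 120 × (OAT − (15 − 2·PA/1000)) = PA + 120·OAT − 1800 + 0.24·PA = 1.24·PA + 120·OAT − 1800.
So 1.24·PA = -1220 − 120 × (-21) + 1800 = 3100.
PA = 3100 / 1.24 = 2500 ft.

2500 ft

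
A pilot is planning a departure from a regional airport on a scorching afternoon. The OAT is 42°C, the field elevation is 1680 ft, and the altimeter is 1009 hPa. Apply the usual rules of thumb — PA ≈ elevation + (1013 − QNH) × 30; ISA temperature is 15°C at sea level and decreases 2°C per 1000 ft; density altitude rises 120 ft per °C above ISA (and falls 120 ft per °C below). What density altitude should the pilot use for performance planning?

5472 ft

Pressure altitude = 1680 + (1013 − 1009) × 30 = 1680 + (+120) = 1800 ft.
ISA temperature at 1800 ft = 15 − 2 × (1800/1000) = 11.4°C.
ISA deviation = 42 − 11.4 = +30.6°C.
Density altitude = 1800 + 120 × (30.6) = 5472 ft.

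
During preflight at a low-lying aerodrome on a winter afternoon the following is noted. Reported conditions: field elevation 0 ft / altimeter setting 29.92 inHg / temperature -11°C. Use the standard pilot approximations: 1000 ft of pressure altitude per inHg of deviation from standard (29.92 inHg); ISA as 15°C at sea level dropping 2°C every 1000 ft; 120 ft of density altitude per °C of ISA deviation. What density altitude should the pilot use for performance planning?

-3120 ft

Pressure altitude = 0 + (29.92 − 29.92) × 1000 = 0 + (0) = 0 ft.
ISA temperature at 0 ft = 15 − 2 × (0/1000) = 15°C.
ISA deviation = -11 − 15 = -26°C.
Density altitude = 0 + 120 × (-26) = -3120 ft.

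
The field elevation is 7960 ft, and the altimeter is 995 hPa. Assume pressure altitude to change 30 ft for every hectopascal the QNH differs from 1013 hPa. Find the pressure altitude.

Pressure correction = (1013 − 995) × 30 = +540 ft.
Pressure altitude = 7960 + (+540) = 8500 ft.

8500 ft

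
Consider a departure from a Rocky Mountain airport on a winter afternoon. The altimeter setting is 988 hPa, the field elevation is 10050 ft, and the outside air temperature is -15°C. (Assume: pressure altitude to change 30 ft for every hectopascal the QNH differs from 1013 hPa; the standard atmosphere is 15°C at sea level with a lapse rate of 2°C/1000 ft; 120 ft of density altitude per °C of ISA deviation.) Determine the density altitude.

9792 ft

Pressure altitude = 10050 + (1013 − 988) × 30 = 10050 + (+750) = 10800 ft.
ISA temperature at 10800 ft = 15 − 2 × (10800/1000) = -6.6°C.
ISA deviation = -15 − (-6.6) = -8.4°C.
Density altitude = 10800 + 120 × (-8.4) = 9792 ft.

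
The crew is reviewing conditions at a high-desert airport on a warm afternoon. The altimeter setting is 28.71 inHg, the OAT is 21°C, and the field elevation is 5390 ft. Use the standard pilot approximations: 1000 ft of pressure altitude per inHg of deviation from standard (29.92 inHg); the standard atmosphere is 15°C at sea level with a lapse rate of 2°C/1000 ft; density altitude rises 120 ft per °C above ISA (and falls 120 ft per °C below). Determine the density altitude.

Pressure altitude = 5390 + (29.92 − 28.71) × 1000 = 5390 + (+1210) = 6600 ft.
ISA temperature at 6600 ft = 15 − 2 × (6600/1000) = 1.8°C.
ISA deviation = 21 − 1.8 = +19.2°C.
Density altitude = 6600 + 120 × (19.2) = 8904 ft.

8904 ft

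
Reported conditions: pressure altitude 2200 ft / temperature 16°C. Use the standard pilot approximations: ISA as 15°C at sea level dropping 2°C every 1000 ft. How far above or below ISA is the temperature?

ISA+5.4°C

ISA temperature at 2200 ft = 15 − 2 × (2200/1000) = 10.6°C.
Deviation = OAT − ISA = 16 − 10.6 = +5.4°C.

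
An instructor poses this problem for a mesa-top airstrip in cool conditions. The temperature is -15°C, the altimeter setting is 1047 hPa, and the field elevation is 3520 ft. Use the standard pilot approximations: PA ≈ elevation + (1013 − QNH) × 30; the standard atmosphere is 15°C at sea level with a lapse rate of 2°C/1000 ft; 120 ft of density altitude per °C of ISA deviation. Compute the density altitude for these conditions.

-500 ft

Pressure altitude = 3520 + (1013 − 1047) × 30 = 3520 + (-1020) = 2500 ft.
ISA temperature at 2500 ft = 15 − 2 × (2500/1000) = 10°C.
ISA deviation = -15 − 10 = -25°C.
Density altitude = 2500 + 120 × (-25) = -500 ft.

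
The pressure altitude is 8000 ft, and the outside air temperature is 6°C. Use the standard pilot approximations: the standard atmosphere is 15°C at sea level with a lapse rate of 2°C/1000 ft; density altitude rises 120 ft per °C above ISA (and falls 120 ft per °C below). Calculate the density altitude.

8840 ft

ISA temperature at 8000 ft = 15 − 2 × (8000/1000) = -1°C.
ISA deviation = 6 − (-1) = +7°C.
Density altitude = 8000 + 120 × (7) = 8000 + (+840) = 8840 ft.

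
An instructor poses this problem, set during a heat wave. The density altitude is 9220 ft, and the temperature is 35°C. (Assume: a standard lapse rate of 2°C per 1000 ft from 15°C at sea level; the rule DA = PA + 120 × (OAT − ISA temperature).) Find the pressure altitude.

5500 ft

DA = PA + 120 × (OAT − (15 − 2·PA/1000)) = PA + 120·OAT − 1800 + 0.24·PA = 1.24·PA + 120·OAT − 1800.
So 1.24·PA = 9220 − 120 × 35 + 1800 = 6820.
PA = 6820 / 1.24 = 5500 ft.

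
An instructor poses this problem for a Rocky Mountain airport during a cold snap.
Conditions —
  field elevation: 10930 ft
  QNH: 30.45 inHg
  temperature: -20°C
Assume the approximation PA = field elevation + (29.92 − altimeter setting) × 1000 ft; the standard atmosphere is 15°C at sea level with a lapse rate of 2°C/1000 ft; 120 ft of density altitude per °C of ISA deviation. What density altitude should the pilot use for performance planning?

Pressure altitude = 10930 + (29.92 − 30.45) × 1000 = 10930 + (-530) = 10400 ft.
ISA temperature at 10400 ft = 15 − 2 × (10400/1000) = -5.8°C.
ISA deviation = -20 − (-5.8) = -14.2°C.
Density altitude = 10400 + 120 × (-14.2) = 8696 ft.

8696 ft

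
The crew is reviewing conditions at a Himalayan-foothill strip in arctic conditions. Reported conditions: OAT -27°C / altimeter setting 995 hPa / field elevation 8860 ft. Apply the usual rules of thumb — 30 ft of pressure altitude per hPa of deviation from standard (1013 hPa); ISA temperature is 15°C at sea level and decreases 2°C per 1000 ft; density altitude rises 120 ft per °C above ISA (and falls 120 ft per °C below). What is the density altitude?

Pressure altitude = 8860 + (1013 − 995) × 30 = 8860 + (+540) = 9400 ft.
ISA temperature at 9400 ft = 15 − 2 × (9400/1000) = -3.8°C.
ISA deviation = -27 − (-3.8) = -23.2°C.
Density altitude = 9400 + 120 × (-23.2) = 6616 ft.

6616 ft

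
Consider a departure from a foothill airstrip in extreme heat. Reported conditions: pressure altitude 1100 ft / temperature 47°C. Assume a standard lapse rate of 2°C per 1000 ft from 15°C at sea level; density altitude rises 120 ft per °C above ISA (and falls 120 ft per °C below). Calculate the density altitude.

ISA temperature at 1100 ft = 15 − 2 × (1100/1000) = 12.8°C.
ISA deviation = 47 − 12.8 = +34.2°C.
Density altitude = 1100 + 120 × (34.2) = 1100 + (+4104) = 5204 ft.

5204 ft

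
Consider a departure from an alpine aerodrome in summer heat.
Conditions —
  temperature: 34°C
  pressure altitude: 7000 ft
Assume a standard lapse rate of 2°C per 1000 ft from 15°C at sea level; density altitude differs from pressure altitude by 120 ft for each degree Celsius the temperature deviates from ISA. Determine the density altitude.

ISA temperature at 7000 ft = 15 − 2 × (7000/1000) = 1°C.
ISA deviation = 34 − 1 = +33°C.
Density altitude = 7000 + 120 × (33) = 7000 + (+3960) = 10960 ft.

10960 ft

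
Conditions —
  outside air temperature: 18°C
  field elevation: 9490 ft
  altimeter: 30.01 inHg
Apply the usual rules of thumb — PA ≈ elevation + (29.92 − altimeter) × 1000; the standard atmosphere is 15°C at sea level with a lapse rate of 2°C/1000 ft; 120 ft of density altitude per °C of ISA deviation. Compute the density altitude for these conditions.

12016 ft

Pressure altitude = 9490 + (29.92 − 30.01) × 1000 = 9490 + (-90) = 9400 ft.
ISA temperature at 9400 ft = 15 − 2 × (9400/1000) = -3.8°C.
ISA deviation = 18 − (-3.8) = +21.8°C.
Density altitude = 9400 + 120 × (21.8) = 12016 ft.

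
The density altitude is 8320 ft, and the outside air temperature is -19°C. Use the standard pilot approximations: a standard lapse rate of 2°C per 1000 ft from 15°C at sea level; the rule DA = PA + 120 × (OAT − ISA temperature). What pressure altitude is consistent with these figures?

10000 ft

DA = PA + 120 × (OAT − (15 − 2·PA/1000)) = PA + 120·OAT − 1800 + 0.24·PA = 1.24·PA + 120·OAT − 1800.
So 1.24·PA = 8320 − 120 × (-19) + 1800 = 12400.
PA = 12400 / 1.24 = 10000 ft.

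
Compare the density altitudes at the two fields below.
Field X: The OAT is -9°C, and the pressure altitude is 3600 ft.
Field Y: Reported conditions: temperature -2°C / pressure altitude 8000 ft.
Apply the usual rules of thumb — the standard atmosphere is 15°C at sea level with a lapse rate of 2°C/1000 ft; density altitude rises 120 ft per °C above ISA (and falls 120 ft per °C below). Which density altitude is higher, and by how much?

Field X: ISA temp = 7.8°C, deviation -16.8°C, DA = 3600 + 120 × (-16.8) = 1584 ft.
Field Y: ISA temp = -1°C, deviation -1°C, DA = 8000 + 120 × (-1) = 7880 ft.
Field Y is higher by 7880 − 1584 = 6296 ft.

Field Y by 6296 ft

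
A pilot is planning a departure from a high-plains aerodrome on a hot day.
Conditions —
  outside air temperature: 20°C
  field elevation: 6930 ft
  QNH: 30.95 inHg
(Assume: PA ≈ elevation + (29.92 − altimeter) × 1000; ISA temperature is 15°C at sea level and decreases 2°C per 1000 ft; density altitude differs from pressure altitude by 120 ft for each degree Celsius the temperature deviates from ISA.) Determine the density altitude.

Pressure altitude = 6930 + (29.92 − 30.95) × 1000 = 6930 + (-1030) = 5900 ft.
ISA temperature at 5900 ft = 15 − 2 × (5900/1000) = 3.2°C.
ISA deviation = 20 − 3.2 = +16.8°C.
Density altitude = 5900 + 120 × (16.8) = 7916 ft.

7916 ft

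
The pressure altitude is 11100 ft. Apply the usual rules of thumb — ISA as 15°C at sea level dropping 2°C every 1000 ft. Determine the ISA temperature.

-7.2°C

ISA temperature = 15 − 2 × (11100/1000) = 15 − 22.2 = -7.2°C.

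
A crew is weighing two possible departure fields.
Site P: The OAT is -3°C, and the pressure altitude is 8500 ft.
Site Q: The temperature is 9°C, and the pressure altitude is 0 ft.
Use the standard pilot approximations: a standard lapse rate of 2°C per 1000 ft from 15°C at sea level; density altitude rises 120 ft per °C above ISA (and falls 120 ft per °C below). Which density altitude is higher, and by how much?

Site P by 9100 ft

Site P: ISA temp = -2°C, deviation -1°C, DA = 8500 + 120 × (-1) = 8380 ft.
Site Q: ISA temp = 15°C, deviation -6°C, DA = 0 + 120 × (-6) = -720 ft.
Site P is higher by 8380 − (-720) = 9100 ft.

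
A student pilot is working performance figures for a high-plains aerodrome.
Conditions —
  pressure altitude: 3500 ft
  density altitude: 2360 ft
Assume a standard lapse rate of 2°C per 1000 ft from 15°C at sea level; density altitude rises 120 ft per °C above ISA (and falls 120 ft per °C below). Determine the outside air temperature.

Density altitude − pressure altitude = 2360 − 3500 = -1140 ft.
At 120 ft/°C that is an ISA deviation of -1140/120 = -9.5°C.
ISA temperature at 3500 ft = 15 − 2 × (3500/1000) = 8°C.
OAT = ISA + deviation = 8 + (-9.5) = -1.5°C.

-1.5°C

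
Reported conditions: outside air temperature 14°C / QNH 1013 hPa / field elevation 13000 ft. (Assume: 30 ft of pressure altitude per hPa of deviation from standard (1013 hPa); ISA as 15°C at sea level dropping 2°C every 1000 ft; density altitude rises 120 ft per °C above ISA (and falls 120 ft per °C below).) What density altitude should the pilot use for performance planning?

Pressure altitude = 13000 + (1013 − 1013) × 30 = 13000 + (0) = 13000 ft.
ISA temperature at 13000 ft = 15 − 2 × (13000/1000) = -11°C.
ISA deviation = 14 − (-11) = +25°C.
Density altitude = 13000 + 120 × (25) = 16000 ft.

16000 ft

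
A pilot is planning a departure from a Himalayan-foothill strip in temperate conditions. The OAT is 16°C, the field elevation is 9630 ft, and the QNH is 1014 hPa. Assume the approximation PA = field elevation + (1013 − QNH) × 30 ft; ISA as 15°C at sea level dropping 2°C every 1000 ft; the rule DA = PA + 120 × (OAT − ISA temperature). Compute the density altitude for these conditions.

Pressure altitude = 9630 + (1013 − 1014) × 30 = 9630 + (-30) = 9600 ft.
ISA temperature at 9600 ft = 15 − 2 × (9600/1000) = -4.2°C.
ISA deviation = 16 − (-4.2) = +20.2°C.
Density altitude = 9600 + 120 × (20.2) = 12024 ft.

12024 ft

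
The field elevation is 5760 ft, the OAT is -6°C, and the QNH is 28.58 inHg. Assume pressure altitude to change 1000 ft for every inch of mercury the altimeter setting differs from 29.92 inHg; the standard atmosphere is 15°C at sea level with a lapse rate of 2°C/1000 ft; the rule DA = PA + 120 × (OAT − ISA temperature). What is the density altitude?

6284 ft

Pressure altitude = 5760 + (29.92 − 28.58) × 1000 = 5760 + (+1340) = 7100 ft.
ISA temperature at 7100 ft = 15 − 2 × (7100/1000) = 0.8°C.
ISA deviation = -6 − 0.8 = -6.8°C.
Density altitude = 7100 + 120 × (-6.8) = 6284 ft.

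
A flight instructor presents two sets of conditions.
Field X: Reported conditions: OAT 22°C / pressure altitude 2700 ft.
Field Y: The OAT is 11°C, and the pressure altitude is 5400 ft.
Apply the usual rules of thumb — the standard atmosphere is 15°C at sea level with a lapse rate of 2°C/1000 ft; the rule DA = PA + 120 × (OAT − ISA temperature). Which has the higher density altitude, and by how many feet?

Field X: ISA temp = 9.6°C, deviation +12.4°C, DA = 2700 + 120 × 12.4 = 4188 ft.
Field Y: ISA temp = 4.2°C, deviation +6.8°C, DA = 5400 + 120 × 6.8 = 6216 ft.
Field Y is higher by 6216 − 4188 = 2028 ft.

Field Y by 2028 ft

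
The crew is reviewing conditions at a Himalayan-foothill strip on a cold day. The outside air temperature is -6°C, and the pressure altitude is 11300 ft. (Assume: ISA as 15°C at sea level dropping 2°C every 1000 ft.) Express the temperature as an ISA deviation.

ISA temperature at 11300 ft = 15 − 2 × (11300/1000) = -7.6°C.
Deviation = OAT − ISA = -6 − (-7.6) = +1.6°C.

ISA+1.6°C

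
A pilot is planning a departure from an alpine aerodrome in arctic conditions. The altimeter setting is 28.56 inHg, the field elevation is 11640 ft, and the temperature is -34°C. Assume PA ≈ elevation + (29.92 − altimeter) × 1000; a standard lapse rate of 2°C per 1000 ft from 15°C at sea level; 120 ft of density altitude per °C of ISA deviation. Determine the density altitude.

10240 ft

Pressure altitude = 11640 + (29.92 − 28.56) × 1000 = 11640 + (+1360) = 13000 ft.
ISA temperature at 13000 ft = 15 − 2 × (13000/1000) = -11°C.
ISA deviation = -34 − (-11) = -23°C.
Density altitude = 13000 + 120 × (-23) = 10240 ft.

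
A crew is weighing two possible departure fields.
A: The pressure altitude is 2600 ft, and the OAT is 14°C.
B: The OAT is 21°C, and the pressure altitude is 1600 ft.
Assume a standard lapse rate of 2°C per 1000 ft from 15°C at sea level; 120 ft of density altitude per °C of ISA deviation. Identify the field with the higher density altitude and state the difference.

A: ISA temp = 9.8°C, deviation +4.2°C, DA = 2600 + 120 × 4.2 = 3104 ft.
B: ISA temp = 11.8°C, deviation +9.2°C, DA = 1600 + 120 × 9.2 = 2704 ft.
A is higher by 3104 − 2704 = 400 ft.

A by 400 ft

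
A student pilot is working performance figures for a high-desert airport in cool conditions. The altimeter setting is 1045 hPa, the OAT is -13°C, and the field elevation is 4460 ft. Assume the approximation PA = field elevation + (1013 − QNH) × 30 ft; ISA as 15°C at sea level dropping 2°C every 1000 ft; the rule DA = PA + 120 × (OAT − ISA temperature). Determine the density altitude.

Pressure altitude = 4460 + (1013 − 1045) × 30 = 4460 + (-960) = 3500 ft.
ISA temperature at 3500 ft = 15 − 2 × (3500/1000) = 8°C.
ISA deviation = -13 − 8 = -21°C.
Density altitude = 3500 + 120 × (-21) = 980 ft.

980 ft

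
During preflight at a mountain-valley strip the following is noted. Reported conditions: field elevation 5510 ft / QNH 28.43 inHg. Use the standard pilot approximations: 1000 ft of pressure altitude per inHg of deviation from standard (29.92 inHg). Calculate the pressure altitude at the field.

Pressure correction = (29.92 − 28.43) × 1000 = +1490 ft.
Pressure altitude = 5510 + (+1490) = 7000 ft.

7000 ft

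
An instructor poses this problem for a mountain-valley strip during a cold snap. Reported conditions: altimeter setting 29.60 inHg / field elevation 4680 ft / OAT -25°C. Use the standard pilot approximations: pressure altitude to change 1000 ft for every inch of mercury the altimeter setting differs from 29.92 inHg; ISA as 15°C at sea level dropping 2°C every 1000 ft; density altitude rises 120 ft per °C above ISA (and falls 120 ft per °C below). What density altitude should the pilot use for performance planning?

1400 ft

Pressure altitude = 4680 + (29.92 − 29.60) × 1000 = 4680 + (+320) = 5000 ft.
ISA temperature at 5000 ft = 15 − 2 × (5000/1000) = 5°C.
ISA deviation = -25 − 5 = -30°C.
Density altitude = 5000 + 120 × (-30) = 1400 ft.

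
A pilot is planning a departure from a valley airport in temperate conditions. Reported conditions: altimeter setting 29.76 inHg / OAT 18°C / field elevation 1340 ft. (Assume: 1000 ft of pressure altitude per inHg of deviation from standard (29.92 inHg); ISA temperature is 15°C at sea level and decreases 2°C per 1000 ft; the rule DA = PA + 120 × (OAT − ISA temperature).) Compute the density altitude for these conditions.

Pressure altitude = 1340 + (29.92 − 29.76) × 1000 = 1340 + (+160) = 1500 ft.
ISA temperature at 1500 ft = 15 − 2 × (1500/1000) = 12°C.
ISA deviation = 18 − 12 = +6°C.
Density altitude = 1500 + 120 × (6) = 2220 ft.

2220 ft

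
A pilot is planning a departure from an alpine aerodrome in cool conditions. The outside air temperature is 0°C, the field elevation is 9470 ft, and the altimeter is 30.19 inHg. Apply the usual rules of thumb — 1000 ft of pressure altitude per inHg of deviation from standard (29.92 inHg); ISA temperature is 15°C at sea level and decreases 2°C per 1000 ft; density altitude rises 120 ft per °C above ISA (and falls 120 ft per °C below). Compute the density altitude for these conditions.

Pressure altitude = 9470 + (29.92 − 30.19) × 1000 = 9470 + (-270) = 9200 ft.
ISA temperature at 9200 ft = 15 − 2 × (9200/1000) = -3.4°C.
ISA deviation = 0 − (-3.4) = +3.4°C.
Density altitude = 9200 + 120 × (3.4) = 9608 ft.

9608 ft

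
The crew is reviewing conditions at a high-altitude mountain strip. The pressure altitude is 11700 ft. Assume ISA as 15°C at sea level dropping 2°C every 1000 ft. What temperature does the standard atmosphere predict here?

-8.4°C

ISA temperature = 15 − 2 × (11700/1000) = 15 − 23.4 = -8.4°C.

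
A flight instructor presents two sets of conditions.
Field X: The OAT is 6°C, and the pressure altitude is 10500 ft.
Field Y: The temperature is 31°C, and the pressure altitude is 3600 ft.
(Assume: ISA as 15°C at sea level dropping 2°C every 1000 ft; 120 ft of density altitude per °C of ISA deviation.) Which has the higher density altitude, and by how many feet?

Field X by 5556 ft

Field X: ISA temp = -6°C, deviation +12°C, DA = 10500 + 120 × 12 = 11940 ft.
Field Y: ISA temp = 7.8°C, deviation +23.2°C, DA = 3600 + 120 × 23.2 = 6384 ft.
Field X is higher by 11940 − 6384 = 5556 ft.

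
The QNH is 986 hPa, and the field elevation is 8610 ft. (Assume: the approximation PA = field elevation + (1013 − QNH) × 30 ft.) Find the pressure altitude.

9420 ft

Pressure correction = (1013 − 986) × 30 = +810 ft.
Pressure altitude = 8610 + (+810) = 9420 ft.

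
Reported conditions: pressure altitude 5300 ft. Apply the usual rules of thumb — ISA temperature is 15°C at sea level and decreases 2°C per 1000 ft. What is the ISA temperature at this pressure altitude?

ISA temperature = 15 − 2 × (5300/1000) = 15 − 10.6 = 4.4°C.

4.4°C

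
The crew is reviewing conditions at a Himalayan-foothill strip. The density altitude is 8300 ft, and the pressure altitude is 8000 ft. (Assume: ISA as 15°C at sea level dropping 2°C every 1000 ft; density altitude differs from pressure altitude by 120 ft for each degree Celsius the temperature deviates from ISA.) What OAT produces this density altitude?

Density altitude − pressure altitude = 8300 − 8000 = +300 ft.
At 120 ft/°C that is an ISA deviation of 300/120 = +2.5°C.
ISA temperature at 8000 ft = 15 − 2 × (8000/1000) = -1°C.
OAT = ISA + deviation = -1 + (+2.5) = 1.5°C.

1.5°C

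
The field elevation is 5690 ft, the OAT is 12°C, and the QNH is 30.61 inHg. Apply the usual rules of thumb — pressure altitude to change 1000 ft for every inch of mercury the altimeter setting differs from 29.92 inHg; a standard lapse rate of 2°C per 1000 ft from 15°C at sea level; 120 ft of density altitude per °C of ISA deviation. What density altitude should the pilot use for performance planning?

5840 ft

Pressure altitude = 5690 + (29.92 − 30.61) × 1000 = 5690 + (-690) = 5000 ft.
ISA temperature at 5000 ft = 15 − 2 × (5000/1000) = 5°C.
ISA deviation = 12 − 5 = +7°C.
Density altitude = 5000 + 120 × (7) = 5840 ft.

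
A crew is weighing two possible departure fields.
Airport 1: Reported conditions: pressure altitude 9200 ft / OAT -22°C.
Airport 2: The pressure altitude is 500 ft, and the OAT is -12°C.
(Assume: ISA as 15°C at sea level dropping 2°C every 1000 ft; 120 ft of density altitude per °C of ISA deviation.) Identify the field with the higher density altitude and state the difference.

Airport 1 by 9588 ft

Airport 1: ISA temp = -3.4°C, deviation -18.6°C, DA = 9200 + 120 × (-18.6) = 6968 ft.
Airport 2: ISA temp = 14°C, deviation -26°C, DA = 500 + 120 × (-26) = -2620 ft.
Airport 1 is higher by 6968 − (-2620) = 9588 ft.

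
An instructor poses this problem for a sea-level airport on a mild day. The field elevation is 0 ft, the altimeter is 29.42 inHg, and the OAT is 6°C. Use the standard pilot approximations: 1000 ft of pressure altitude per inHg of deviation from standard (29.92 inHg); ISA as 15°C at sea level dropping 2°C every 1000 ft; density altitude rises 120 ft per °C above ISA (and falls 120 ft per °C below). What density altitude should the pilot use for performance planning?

Pressure altitude = 0 + (29.92 − 29.42) × 1000 = 0 + (+500) = 500 ft.
ISA temperature at 500 ft = 15 − 2 × (500/1000) = 14°C.
ISA deviation = 6 − 14 = -8°C.
Density altitude = 500 + 120 × (-8) = -460 ft.

-460 ft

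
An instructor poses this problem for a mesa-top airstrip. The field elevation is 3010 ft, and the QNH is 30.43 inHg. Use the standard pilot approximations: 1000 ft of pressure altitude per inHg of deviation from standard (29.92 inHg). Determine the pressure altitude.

2500 ft

Pressure correction = (29.92 − 30.43) × 1000 = -510 ft.
Pressure altitude = 3010 + (-510) = 2500 ft.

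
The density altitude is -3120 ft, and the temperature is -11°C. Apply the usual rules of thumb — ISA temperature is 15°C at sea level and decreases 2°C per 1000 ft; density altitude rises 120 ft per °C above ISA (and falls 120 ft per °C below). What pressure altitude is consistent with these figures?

DA = PA + 120 × (OAT − (15 − 2·PA/1000)) = PA + 120·OAT − 1800 + 0.24·PA = 1.24·PA + 120·OAT − 1800.
So 1.24·PA = -3120 − 120 × (-11) + 1800 = 0.
PA = 0 / 1.24 = 0 ft.

0 ft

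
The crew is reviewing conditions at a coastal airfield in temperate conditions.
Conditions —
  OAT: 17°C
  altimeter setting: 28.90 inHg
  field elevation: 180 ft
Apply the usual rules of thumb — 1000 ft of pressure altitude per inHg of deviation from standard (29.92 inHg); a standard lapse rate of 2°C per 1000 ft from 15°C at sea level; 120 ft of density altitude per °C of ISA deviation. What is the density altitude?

1728 ft

Pressure altitude = 180 + (29.92 − 28.90) × 1000 = 180 + (+1020) = 1200 ft.
ISA temperature at 1200 ft = 15 − 2 × (1200/1000) = 12.6°C.
ISA deviation = 17 − 12.6 = +4.4°C.
Density altitude = 1200 + 120 × (4.4) = 1728 ft.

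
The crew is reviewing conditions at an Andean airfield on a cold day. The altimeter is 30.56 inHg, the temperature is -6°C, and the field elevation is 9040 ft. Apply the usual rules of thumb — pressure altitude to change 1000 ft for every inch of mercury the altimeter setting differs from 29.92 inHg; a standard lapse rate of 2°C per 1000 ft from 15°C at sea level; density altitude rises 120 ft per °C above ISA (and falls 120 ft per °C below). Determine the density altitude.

Pressure altitude = 9040 + (29.92 − 30.56) × 1000 = 9040 + (-640) = 8400 ft.
ISA temperature at 8400 ft = 15 − 2 × (8400/1000) = -1.8°C.
ISA deviation = -6 − (-1.8) = -4.2°C.
Density altitude = 8400 + 120 × (-4.2) = 7896 ft.

7896 ft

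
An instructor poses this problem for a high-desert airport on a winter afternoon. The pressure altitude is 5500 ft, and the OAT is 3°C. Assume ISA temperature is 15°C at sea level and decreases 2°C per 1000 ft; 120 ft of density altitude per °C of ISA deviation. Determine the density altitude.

ISA temperature at 5500 ft = 15 − 2 × (5500/1000) = 4°C.
ISA deviation = 3 − 4 = -1°C.
Density altitude = 5500 + 120 × (-1) = 5500 + (-120) = 5380 ft.

5380 ft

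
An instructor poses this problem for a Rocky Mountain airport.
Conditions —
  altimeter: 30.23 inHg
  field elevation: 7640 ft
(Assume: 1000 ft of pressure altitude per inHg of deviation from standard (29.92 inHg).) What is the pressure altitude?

7330 ft

Pressure correction = (29.92 − 30.23) × 1000 = -310 ft.
Pressure altitude = 7640 + (-310) = 7330 ft.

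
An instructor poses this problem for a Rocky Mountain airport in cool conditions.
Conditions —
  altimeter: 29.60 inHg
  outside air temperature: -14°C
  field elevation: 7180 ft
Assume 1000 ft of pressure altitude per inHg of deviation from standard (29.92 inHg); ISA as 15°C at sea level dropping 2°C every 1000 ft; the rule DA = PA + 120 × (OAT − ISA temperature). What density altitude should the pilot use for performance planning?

5820 ft

Pressure altitude = 7180 + (29.92 − 29.60) × 1000 = 7180 + (+320) = 7500 ft.
ISA temperature at 7500 ft = 15 − 2 × (7500/1000) = 0°C.
ISA deviation = -14 − 0 = -14°C.
Density altitude = 7500 + 120 × (-14) = 5820 ft.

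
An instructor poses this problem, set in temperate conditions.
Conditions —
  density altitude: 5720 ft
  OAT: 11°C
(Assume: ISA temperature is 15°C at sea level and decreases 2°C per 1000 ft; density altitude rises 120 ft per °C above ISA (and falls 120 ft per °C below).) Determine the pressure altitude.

DA = PA + 120 × (OAT − (15 − 2·PA/1000)) = PA + 120·OAT − 1800 + 0.24·PA = 1.24·PA + 120·OAT − 1800.
So 1.24·PA = 5720 − 120 × 11 + 1800 = 6200.
PA = 6200 / 1.24 = 5000 ft.

5000 ft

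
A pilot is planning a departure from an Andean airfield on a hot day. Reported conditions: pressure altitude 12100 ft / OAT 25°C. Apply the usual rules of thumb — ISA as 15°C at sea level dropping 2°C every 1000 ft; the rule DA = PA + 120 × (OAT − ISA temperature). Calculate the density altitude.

ISA temperature at 12100 ft = 15 − 2 × (12100/1000) = -9.2°C.
ISA deviation = 25 − (-9.2) = +34.2°C.
Density altitude = 12100 + 120 × (34.2) = 12100 + (+4104) = 16204 ft.

16204 ft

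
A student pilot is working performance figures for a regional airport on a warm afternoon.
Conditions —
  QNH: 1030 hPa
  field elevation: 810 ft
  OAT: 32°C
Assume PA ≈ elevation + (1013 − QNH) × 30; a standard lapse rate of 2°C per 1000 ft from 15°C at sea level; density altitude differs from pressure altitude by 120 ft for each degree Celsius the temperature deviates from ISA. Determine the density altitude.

2412 ft

Pressure altitude = 810 + (1013 − 1030) × 30 = 810 + (-510) = 300 ft.
ISA temperature at 300 ft = 15 − 2 × (300/1000) = 14.4°C.
ISA deviation = 32 − 14.4 = +17.6°C.
Density altitude = 300 + 120 × (17.6) = 2412 ft.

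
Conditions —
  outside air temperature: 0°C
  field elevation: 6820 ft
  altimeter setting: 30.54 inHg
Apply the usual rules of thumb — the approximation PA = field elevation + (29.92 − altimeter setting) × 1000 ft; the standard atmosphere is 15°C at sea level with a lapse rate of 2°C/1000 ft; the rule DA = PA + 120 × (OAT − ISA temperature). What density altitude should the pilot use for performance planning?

Pressure altitude = 6820 + (29.92 − 30.54) × 1000 = 6820 + (-620) = 6200 ft.
ISA temperature at 6200 ft = 15 − 2 × (6200/1000) = 2.6°C.
ISA deviation = 0 − 2.6 = -2.6°C.
Density altitude = 6200 + 120 × (-2.6) = 5888 ft.

5888 ft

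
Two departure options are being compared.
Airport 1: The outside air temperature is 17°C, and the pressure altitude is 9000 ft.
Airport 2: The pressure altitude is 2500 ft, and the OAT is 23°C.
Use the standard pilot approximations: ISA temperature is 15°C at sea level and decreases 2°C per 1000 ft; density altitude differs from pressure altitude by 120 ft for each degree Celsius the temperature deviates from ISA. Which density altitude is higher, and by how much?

Airport 1: ISA temp = -3°C, deviation +20°C, DA = 9000 + 120 × 20 = 11400 ft.
Airport 2: ISA temp = 10°C, deviation +13°C, DA = 2500 + 120 × 13 = 4060 ft.
Airport 1 is higher by 11400 − 4060 = 7340 ft.

Airport 1 by 7340 ft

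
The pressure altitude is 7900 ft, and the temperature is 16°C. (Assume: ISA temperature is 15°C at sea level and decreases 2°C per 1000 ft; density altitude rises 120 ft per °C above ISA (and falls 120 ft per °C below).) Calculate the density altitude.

9916 ft

ISA temperature at 7900 ft = 15 − 2 × (7900/1000) = -0.8°C.
ISA deviation = 16 − (-0.8) = +16.8°C.
Density altitude = 7900 + 120 × (16.8) = 7900 + (+2016) = 9916 ft.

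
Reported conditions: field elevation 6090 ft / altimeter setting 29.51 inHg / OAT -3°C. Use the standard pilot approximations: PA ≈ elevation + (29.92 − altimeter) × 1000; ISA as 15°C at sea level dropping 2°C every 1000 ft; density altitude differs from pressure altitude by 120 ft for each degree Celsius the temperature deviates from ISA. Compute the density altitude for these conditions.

Pressure altitude = 6090 + (29.92 − 29.51) × 1000 = 6090 + (+410) = 6500 ft.
ISA temperature at 6500 ft = 15 − 2 × (6500/1000) = 2°C.
ISA deviation = -3 − 2 = -5°C.
Density altitude = 6500 + 120 × (-5) = 5900 ft.

5900 ft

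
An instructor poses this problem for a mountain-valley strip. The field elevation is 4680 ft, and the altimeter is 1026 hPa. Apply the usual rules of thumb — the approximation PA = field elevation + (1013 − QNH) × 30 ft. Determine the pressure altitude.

4290 ft

Pressure correction = (1013 − 1026) × 30 = -390 ft.
Pressure altitude = 4680 + (-390) = 4290 ft.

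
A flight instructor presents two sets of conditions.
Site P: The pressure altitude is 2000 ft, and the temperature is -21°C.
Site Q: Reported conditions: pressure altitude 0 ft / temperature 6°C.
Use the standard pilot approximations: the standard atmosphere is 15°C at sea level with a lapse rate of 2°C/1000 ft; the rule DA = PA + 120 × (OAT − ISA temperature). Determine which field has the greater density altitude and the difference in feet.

Site P: ISA temp = 11°C, deviation -32°C, DA = 2000 + 120 × (-32) = -1840 ft.
Site Q: ISA temp = 15°C, deviation -9°C, DA = 0 + 120 × (-9) = -1080 ft.
Site Q is higher by -1080 − (-1840) = 760 ft.

Site Q by 760 ft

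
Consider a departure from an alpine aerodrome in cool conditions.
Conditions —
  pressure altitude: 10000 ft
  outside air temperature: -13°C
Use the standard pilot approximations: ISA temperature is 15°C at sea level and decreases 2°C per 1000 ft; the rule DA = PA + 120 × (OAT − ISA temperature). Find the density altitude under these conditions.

9040 ft

ISA temperature at 10000 ft = 15 − 2 × (10000/1000) = -5°C.
ISA deviation = -13 − (-5) = -8°C.
Density altitude = 10000 + 120 × (-8) = 10000 + (-960) = 9040 ft.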